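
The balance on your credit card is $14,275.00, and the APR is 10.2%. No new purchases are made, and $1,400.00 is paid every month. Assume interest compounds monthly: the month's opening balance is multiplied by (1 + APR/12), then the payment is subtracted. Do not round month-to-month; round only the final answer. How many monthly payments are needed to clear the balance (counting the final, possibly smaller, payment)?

Monthly rate r = 10.2%/12 = 0.85% = 0.0085.
Recurrence: B ← B·(1+r) − $1,400.00.
Month 1: interest $121.34; balance after payment $12,996.34.
Month 2: interest $110.47; balance after payment $11,706.81.
Closed form: n = −ln(1 − rB₀/P)/ln(1+r) = −ln(0.91333)/ln(1.0085) ≈ 10.711, so the balance reaches zero during payment 11.

11 months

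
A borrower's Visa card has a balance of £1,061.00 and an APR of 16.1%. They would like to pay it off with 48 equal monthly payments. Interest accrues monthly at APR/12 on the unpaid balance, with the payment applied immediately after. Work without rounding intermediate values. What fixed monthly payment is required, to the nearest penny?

£30.12

Monthly rate r = 16.1%/12 = 1.34167% = 0.0134167.
Level-payment amortization: P = B₀·r / (1 − (1+r)^(−n)) = 1061.00·0.0134167 / (1 − 1.01342^(−48)).
Denominator 1 − (1+r)^(−48) = 0.472558906.
P = 14.2351 / 0.472558906 ≈ 30.12.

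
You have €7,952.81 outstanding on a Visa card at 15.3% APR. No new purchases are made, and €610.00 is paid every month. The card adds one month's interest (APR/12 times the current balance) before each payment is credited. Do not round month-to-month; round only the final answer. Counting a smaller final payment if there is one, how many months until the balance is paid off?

Monthly rate r = 15.3%/12 = 1.275% = 0.01275.
Recurrence: B ← B·(1+r) − €610.00.
Month 1: interest €101.40; balance after payment €7,444.21.
Month 2: interest €94.91; balance after payment €6,929.12.
Closed form: n = −ln(1 − rB₀/P)/ln(1+r) = −ln(0.83377)/ln(1.01275) ≈ 14.349, so the balance reaches zero during payment 15.

15 months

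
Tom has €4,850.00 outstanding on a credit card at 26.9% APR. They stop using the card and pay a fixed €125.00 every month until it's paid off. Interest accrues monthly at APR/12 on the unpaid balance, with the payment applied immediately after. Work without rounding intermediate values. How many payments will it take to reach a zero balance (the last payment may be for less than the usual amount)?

Monthly rate r = 26.9%/12 = 2.24167% = 0.0224167.
Recurrence: B ← B·(1+r) − €125.00.
Month 1: interest €108.72; balance after payment €4,833.72.
Month 2: interest €108.36; balance after payment €4,817.08.
Closed form: n = −ln(1 − rB₀/P)/ln(1+r) = −ln(0.13023)/ln(1.02242) ≈ 91.949, so the balance reaches zero during payment 92.

92 months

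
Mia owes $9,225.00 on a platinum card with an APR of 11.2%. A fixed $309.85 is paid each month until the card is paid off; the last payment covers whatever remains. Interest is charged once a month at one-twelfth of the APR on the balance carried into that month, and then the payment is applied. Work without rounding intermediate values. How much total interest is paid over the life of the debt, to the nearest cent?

$1,633.40

Monthly rate r = 11.2%/12 = 0.933333% = 0.00933333.
Payoff takes n = ⌈−ln(1 − rB₀/P)/ln(1+r)⌉ = ⌈35.044⌉ = 36 payments; the last is $13.65.
Total paid = 35·$309.85 + $13.65 = $10,858.40.
Total interest = total paid − principal = $10,858.40 − $9,225.00 = $1,633.40.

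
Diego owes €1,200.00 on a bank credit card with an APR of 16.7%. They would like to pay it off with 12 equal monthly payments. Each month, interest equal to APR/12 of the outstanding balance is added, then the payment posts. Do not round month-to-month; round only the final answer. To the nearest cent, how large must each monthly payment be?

Monthly rate r = 16.7%/12 = 1.39167% = 0.0139167.
Level-payment amortization: P = B₀·r / (1 − (1+r)^(−n)) = 1200.00·0.0139167 / (1 − 1.01392^(−12)).
Denominator 1 − (1+r)^(−12) = 0.152825537.
P = 16.7 / 0.152825537 ≈ 109.27.

€109.27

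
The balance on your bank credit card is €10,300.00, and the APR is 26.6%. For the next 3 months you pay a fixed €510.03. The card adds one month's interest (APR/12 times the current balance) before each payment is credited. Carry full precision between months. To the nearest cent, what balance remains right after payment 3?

€9,435.99

Monthly rate r = 26.6%/12 = 2.21667% = 0.0221667.
Each month: B ← B·(1+r) − €510.03.
Month 1: interest €228.32; balance after payment €10,018.29.
Month 2: interest €222.07; balance after payment €9,730.33.
Month 3: interest €215.69; balance after payment €9,435.99.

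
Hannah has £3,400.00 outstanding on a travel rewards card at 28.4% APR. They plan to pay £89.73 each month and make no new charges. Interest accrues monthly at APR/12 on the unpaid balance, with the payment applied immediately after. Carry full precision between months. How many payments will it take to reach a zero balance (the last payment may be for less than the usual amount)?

Monthly rate r = 28.4%/12 = 2.36667% = 0.0236667.
Recurrence: B ← B·(1+r) − £89.73.
Month 1: interest £80.47; balance after payment £3,390.74.
Month 2: interest £80.25; balance after payment £3,381.25.
Closed form: n = −ln(1 − rB₀/P)/ln(1+r) = −ln(0.10324)/ln(1.02367) ≈ 97.078, so the balance reaches zero during payment 98.

98 payments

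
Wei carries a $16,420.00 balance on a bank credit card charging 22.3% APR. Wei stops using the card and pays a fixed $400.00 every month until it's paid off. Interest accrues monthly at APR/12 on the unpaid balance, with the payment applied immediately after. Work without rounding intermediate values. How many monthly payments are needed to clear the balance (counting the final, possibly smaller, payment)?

Monthly rate r = 22.3%/12 = 1.85833% = 0.0185833.
Recurrence: B ← B·(1+r) − $400.00.
Month 1: interest $305.14; balance after payment $16,325.14.
Month 2: interest $303.38; balance after payment $16,228.51.
Closed form: n = −ln(1 − rB₀/P)/ln(1+r) = −ln(0.23715)/ln(1.01858) ≈ 78.155, so the balance reaches zero during payment 79.

79 months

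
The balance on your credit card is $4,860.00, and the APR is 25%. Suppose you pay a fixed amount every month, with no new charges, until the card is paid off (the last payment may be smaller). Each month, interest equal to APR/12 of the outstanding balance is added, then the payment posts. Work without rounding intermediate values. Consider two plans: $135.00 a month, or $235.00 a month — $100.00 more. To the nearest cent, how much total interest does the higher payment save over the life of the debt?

Monthly rate r = 25%/12 = 2.08333% = 0.0208333.
At $135.00/mo: n = ⌈−ln(1 − rB₀/P)/ln(1+r)⌉ = 68 payments (last $31.69); total interest = total paid − $4,860.00 = $4,216.69.
At $235.00/mo: 28 payments (last $79.09); total interest $1,564.09.
Interest saved = $4,216.69 − $1,564.09 = $2,652.60.

$2,652.60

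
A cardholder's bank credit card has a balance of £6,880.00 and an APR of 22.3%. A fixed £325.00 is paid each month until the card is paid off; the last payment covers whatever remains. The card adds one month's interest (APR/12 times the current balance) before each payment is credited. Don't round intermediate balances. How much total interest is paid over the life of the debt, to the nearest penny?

Monthly rate r = 22.3%/12 = 1.85833% = 0.0185833.
Payoff takes n = ⌈−ln(1 − rB₀/P)/ln(1+r)⌉ = ⌈27.148⌉ = 28 payments; the last is £48.61.
Total paid = 27·£325.00 + £48.61 = £8,823.61.
Total interest = total paid − principal = £8,823.61 − £6,880.00 = £1,943.61.

£1,943.61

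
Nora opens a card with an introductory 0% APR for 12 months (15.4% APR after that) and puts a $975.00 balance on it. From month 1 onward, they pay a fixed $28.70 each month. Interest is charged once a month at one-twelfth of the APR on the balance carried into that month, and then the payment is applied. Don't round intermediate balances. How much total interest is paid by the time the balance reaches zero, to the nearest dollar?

$115

Promo months 1–12 at r₀ = 0%/12 = 0; months 13+ at r₁ = 15.4%/12 = 0.0128333.
After month 12 (no interest yet): B = $975.00 − 12·$28.70 = $630.60.
Then at r₁ with $28.70/mo: n₂ = −ln(1 − r₁·B/P)/ln(1+r₁) ≈ 25.98 → 26 more payments.
Total paid = 37·$28.70 + $28.05 = $1,089.95; interest = $1,089.95 − $975.00 = $114.95.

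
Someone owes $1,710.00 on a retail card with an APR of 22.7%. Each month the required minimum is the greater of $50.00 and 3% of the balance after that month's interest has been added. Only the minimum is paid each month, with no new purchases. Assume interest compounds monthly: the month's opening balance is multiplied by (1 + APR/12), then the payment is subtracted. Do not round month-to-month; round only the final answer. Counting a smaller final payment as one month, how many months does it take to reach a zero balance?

Monthly rate r = 22.7%/12 = 1.89167% = 0.0189167.
While 3% of the post-interest balance exceeds $50.00, each month B ← (B·(1+r))·(1 − 0.03), i.e. B shrinks by the factor (1+r)·0.97 = 0.98835.
This holds for months 1–4. Entering month 5 the balance is $1,631.69; 3% of the post-interest balance is now below $50.00, so the flat $50.00 minimum applies from here.
From month 5 a fixed $50.00 at rate r clears $1,631.69 in 52 more payments. Total: 4 + 52 = 56 months.

56 months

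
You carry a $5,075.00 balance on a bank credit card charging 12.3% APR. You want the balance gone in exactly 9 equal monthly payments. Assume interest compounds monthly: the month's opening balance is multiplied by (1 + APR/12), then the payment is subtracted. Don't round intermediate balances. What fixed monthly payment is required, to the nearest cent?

Monthly rate r = 12.3%/12 = 1.025% = 0.01025.
Level-payment amortization: P = B₀·r / (1 − (1+r)^(−n)) = 5075.00·0.01025 / (1 − 1.01025^(−9)).
Denominator 1 − (1+r)^(−9) = 0.0876945528.
P = 52.0188 / 0.0876945528 ≈ 593.18.

$593.18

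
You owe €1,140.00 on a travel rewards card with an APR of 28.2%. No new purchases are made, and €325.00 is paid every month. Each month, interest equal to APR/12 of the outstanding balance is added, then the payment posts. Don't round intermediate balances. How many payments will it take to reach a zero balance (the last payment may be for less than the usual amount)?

Monthly rate r = 28.2%/12 = 2.35% = 0.0235.
Recurrence: B ← B·(1+r) − €325.00.
Month 1: interest €26.79; balance after payment €841.79.
Month 2: interest €19.78; balance after payment €536.57.
Month 3: interest €12.61; balance after payment €224.18.
Month 4: interest €5.27; balance after payment €0.00.

4 months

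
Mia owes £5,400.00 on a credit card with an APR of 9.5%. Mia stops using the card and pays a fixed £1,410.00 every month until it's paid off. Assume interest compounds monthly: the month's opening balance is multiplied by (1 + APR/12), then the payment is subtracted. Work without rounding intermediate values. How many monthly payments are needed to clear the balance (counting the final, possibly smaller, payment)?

Monthly rate r = 9.5%/12 = 0.791667% = 0.00791667.
Recurrence: B ← B·(1+r) − £1,410.00.
Month 1: interest £42.75; balance after payment £4,032.75.
Month 2: interest £31.93; balance after payment £2,654.68.
Month 3: interest £21.02; balance after payment £1,265.69.
Month 4: interest £10.02; balance after payment £0.00.

4 payments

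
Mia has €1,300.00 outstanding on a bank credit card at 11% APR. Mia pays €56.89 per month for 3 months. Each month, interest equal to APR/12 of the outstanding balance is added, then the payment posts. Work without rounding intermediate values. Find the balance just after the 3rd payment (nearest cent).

€1,163.84

Monthly rate r = 11%/12 = 0.916667% = 0.00916667.
Each month: B ← B·(1+r) − €56.89.
Month 1: interest €11.92; balance after payment €1,255.03.
Month 2: interest €11.50; balance after payment €1,209.64.
Month 3: interest €11.09; balance after payment €1,163.84.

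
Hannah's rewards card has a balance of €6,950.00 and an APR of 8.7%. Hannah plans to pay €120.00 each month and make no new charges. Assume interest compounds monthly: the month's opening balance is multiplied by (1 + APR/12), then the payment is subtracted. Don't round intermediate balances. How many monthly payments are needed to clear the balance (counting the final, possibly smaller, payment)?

Monthly rate r = 8.7%/12 = 0.725% = 0.00725.
Recurrence: B ← B·(1+r) − €120.00.
Month 1: interest €50.39; balance after payment €6,880.39.
Month 2: interest €49.88; balance after payment €6,810.27.
Closed form: n = −ln(1 − rB₀/P)/ln(1+r) = −ln(0.5801)/ln(1.00725) ≈ 75.382, so the balance reaches zero during payment 76.

76 months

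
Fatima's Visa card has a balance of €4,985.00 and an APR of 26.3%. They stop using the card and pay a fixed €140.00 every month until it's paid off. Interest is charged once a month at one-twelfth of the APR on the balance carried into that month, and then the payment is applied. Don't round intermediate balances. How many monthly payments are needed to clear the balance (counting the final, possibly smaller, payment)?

Monthly rate r = 26.3%/12 = 2.19167% = 0.0219167.
Recurrence: B ← B·(1+r) − €140.00.
Month 1: interest €109.25; balance after payment €4,954.25.
Month 2: interest €108.58; balance after payment €4,922.84.
Closed form: n = −ln(1 − rB₀/P)/ln(1+r) = −ln(0.21961)/ln(1.02192) ≈ 69.922, so the balance reaches zero during payment 70.

70 months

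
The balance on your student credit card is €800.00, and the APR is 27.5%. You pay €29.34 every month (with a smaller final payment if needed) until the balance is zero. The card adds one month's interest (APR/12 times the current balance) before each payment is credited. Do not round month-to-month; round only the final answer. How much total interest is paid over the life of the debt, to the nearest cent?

€469.66

Monthly rate r = 27.5%/12 = 2.29167% = 0.0229167.
Payoff takes n = ⌈−ln(1 − rB₀/P)/ln(1+r)⌉ = ⌈43.272⌉ = 44 payments; the last is €8.04.
Total paid = 43·€29.34 + €8.04 = €1,269.66.
Total interest = total paid − principal = €1,269.66 − €800.00 = €469.66.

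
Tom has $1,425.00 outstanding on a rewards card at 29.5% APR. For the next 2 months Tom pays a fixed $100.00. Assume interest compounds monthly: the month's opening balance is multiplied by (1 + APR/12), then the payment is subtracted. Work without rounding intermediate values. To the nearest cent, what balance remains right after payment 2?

$1,293.47

Monthly rate r = 29.5%/12 = 2.45833% = 0.0245833.
Each month: B ← B·(1+r) − $100.00.
Month 1: interest $35.03; balance after payment $1,360.03.
Month 2: interest $33.43; balance after payment $1,293.47.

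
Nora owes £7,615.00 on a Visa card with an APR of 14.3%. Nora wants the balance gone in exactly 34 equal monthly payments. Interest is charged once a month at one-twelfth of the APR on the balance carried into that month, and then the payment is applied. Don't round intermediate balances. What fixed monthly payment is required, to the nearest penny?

Monthly rate r = 14.3%/12 = 1.19167% = 0.0119167.
Level-payment amortization: P = B₀·r / (1 − (1+r)^(−n)) = 7615.00·0.0119167 / (1 − 1.01192^(−34)).
Denominator 1 − (1+r)^(−34) = 0.331535212.
P = 90.7454 / 0.331535212 ≈ 273.71.

£273.71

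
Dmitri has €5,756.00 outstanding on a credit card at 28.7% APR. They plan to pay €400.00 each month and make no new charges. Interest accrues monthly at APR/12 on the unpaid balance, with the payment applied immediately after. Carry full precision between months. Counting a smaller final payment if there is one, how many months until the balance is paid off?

18 months

Monthly rate r = 28.7%/12 = 2.39167% = 0.0239167.
Recurrence: B ← B·(1+r) − €400.00.
Month 1: interest €137.66; balance after payment €5,493.66.
Month 2: interest €131.39; balance after payment €5,225.05.
Closed form: n = −ln(1 − rB₀/P)/ln(1+r) = −ln(0.65584)/ln(1.02392) ≈ 17.848, so the balance reaches zero during payment 18.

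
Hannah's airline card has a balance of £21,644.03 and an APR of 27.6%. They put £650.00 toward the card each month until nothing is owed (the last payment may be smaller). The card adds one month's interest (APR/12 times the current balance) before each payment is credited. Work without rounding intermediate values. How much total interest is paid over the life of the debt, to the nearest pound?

Monthly rate r = 27.6%/12 = 2.3% = 0.023.
Payoff takes n = ⌈−ln(1 − rB₀/P)/ln(1+r)⌉ = ⌈63.848⌉ = 64 payments; the last is £551.85.
Total paid = 63·£650.00 + £551.85 = £41,501.85.
Total interest = total paid − principal = £41,501.85 − £21,644.03 = £19,857.82.

£19,858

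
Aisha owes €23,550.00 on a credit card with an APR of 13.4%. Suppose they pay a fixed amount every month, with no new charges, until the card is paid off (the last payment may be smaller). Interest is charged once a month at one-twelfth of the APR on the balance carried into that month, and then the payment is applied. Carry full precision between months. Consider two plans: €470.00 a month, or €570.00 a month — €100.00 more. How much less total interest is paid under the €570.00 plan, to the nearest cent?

€2,943.20

Monthly rate r = 13.4%/12 = 1.11667% = 0.0111667.
At €470.00/mo: n = ⌈−ln(1 − rB₀/P)/ln(1+r)⌉ = 74 payments (last €391.62); total interest = total paid − €23,550.00 = €11,151.62.
At €570.00/mo: 56 payments (last €408.42); total interest €8,208.42.
Interest saved = €11,151.62 − €8,208.42 = €2,943.20.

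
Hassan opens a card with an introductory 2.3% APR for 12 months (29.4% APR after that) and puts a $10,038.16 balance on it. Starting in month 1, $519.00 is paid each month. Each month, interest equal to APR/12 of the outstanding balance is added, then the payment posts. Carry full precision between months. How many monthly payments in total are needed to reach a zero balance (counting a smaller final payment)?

Promo months 1–12 at r₀ = 2.3%/12 = 0.00191667; months 13+ at r₁ = 29.4%/12 = 0.0245.
After month 12: iterate B ← B·(1+r₀) − $519.00 for 12 months → $3,977.41.
Then at r₁ with $519.00/mo: n₂ = −ln(1 − r₁·B/P)/ln(1+r₁) ≈ 8.59 → 9 more payments.

21 payments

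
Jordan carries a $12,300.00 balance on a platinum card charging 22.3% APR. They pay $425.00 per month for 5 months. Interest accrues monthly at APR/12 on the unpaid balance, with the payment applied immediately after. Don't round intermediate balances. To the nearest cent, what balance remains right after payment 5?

Monthly rate r = 22.3%/12 = 1.85833% = 0.0185833.
Each month: B ← B·(1+r) − $425.00.
Month 1: interest $228.58; balance after payment $12,103.58.
Month 2: interest $224.92; balance after payment $11,903.50.
Month 3: interest $221.21; balance after payment $11,699.71.
Month 4: interest $217.42; balance after payment $11,492.13.
Month 5: interest $213.56; balance after payment $11,280.69.

$11,280.69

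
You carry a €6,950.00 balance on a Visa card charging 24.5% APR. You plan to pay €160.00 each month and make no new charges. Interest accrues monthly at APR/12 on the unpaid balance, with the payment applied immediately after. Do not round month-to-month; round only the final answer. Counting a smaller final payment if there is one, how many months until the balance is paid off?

108 months

Monthly rate r = 24.5%/12 = 2.04167% = 0.0204167.
Recurrence: B ← B·(1+r) − €160.00.
Month 1: interest €141.90; balance after payment €6,931.90.
Month 2: interest €141.53; balance after payment €6,913.42.
Closed form: n = −ln(1 − rB₀/P)/ln(1+r) = −ln(0.11315)/ln(1.02042) ≈ 107.814, so the balance reaches zero during payment 108.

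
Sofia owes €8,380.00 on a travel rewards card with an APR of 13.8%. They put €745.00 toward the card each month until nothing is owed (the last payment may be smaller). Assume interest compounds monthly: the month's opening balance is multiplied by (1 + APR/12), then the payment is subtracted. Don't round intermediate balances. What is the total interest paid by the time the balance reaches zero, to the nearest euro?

Monthly rate r = 13.8%/12 = 1.15% = 0.0115.
Payoff takes n = ⌈−ln(1 − rB₀/P)/ln(1+r)⌉ = ⌈12.115⌉ = 13 payments; the last is €85.74.
Total paid = 12·€745.00 + €85.74 = €9,025.74.
Total interest = total paid − principal = €9,025.74 − €8,380.00 = €645.74.

€646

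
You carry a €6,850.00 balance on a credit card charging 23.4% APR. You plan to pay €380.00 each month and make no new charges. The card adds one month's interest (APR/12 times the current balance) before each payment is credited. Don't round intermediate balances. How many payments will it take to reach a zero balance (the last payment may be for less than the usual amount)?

23 months

Monthly rate r = 23.4%/12 = 1.95% = 0.0195.
Recurrence: B ← B·(1+r) − €380.00.
Month 1: interest €133.57; balance after payment €6,603.57.
Month 2: interest €128.77; balance after payment €6,352.34.
Closed form: n = −ln(1 − rB₀/P)/ln(1+r) = −ln(0.64849)/ln(1.0195) ≈ 22.427, so the balance reaches zero during payment 23.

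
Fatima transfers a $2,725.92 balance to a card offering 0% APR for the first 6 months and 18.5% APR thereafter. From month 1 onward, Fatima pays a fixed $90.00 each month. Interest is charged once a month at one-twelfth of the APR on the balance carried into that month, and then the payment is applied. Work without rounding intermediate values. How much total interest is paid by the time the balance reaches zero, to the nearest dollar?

Promo months 1–6 at r₀ = 0%/12 = 0; months 7+ at r₁ = 18.5%/12 = 0.0154167.
After month 6 (no interest yet): B = $2,725.92 − 6·$90.00 = $2,185.92.
Then at r₁ with $90.00/mo: n₂ = −ln(1 − r₁·B/P)/ln(1+r₁) ≈ 30.66 → 31 more payments.
Total paid = 36·$90.00 + $59.79 = $3,299.79; interest = $3,299.79 − $2,725.92 = $573.87.

$574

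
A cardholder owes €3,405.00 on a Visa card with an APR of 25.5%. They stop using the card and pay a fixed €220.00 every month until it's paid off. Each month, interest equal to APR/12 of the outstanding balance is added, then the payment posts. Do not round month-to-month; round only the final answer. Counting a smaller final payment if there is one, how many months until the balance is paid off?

19 payments

Monthly rate r = 25.5%/12 = 2.125% = 0.02125.
Recurrence: B ← B·(1+r) − €220.00.
Month 1: interest €72.36; balance after payment €3,257.36.
Month 2: interest €69.22; balance after payment €3,106.58.
Closed form: n = −ln(1 − rB₀/P)/ln(1+r) = −ln(0.67111)/ln(1.02125) ≈ 18.967, so the balance reaches zero during payment 19.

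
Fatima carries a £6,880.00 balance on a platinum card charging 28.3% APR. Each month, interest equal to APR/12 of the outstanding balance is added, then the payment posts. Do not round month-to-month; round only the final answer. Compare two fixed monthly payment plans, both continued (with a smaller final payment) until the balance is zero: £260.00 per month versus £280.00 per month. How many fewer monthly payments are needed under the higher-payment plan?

4 fewer payments

Monthly rate r = 28.3%/12 = 2.35833% = 0.0235833.
At £260.00/mo: n = ⌈−ln(1 − rB₀/P)/ln(1+r)⌉ = 42 payments (last £252.30); total interest = total paid − £6,880.00 = £4,032.30.
At £280.00/mo: 38 payments (last £46.11); total interest £3,526.11.
Payments saved = 42 − 38 = 4.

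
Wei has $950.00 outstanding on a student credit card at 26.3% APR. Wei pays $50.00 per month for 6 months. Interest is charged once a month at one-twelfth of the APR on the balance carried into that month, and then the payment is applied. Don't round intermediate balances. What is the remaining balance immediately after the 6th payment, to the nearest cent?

Monthly rate r = 26.3%/12 = 2.19167% = 0.0219167.
Each month: B ← B·(1+r) − $50.00.
Month 1: interest $20.82; balance after payment $920.82.
Month 2: interest $20.18; balance after payment $891.00.
Month 3: interest $19.53; balance after payment $860.53.
Month 4: interest $18.86; balance after payment $829.39.
Month 5: interest $18.18; balance after payment $797.57.
Month 6: interest $17.48; balance after payment $765.05.

$765.05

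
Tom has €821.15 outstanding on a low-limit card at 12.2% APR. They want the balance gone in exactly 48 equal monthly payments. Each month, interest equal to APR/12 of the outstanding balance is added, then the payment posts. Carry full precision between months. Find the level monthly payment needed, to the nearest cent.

€21.70

Monthly rate r = 12.2%/12 = 1.01667% = 0.0101667.
Level-payment amortization: P = B₀·r / (1 − (1+r)^(−n)) = 821.15·0.0101667 / (1 − 1.01017^(−48)).
Denominator 1 − (1+r)^(−48) = 0.384632741.
P = 8.34836 / 0.384632741 ≈ 21.70.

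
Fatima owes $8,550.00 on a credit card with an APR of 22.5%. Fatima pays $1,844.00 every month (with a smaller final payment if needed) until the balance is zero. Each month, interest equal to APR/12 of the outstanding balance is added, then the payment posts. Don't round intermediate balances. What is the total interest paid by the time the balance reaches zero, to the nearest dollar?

Monthly rate r = 22.5%/12 = 1.875% = 0.01875.
Payoff takes n = ⌈−ln(1 − rB₀/P)/ln(1+r)⌉ = ⌈4.896⌉ = 5 payments; the last is $1,653.90.
Total paid = 4·$1,844.00 + $1,653.90 = $9,029.90.
Total interest = total paid − principal = $9,029.90 − $8,550.00 = $479.90.

$480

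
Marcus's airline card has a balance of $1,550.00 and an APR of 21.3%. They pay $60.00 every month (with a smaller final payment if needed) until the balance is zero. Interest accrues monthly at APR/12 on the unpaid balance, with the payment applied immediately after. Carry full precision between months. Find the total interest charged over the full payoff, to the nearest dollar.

Monthly rate r = 21.3%/12 = 1.775% = 0.01775.
Payoff takes n = ⌈−ln(1 − rB₀/P)/ln(1+r)⌉ = ⌈34.869⌉ = 35 payments; the last is $52.18.
Total paid = 34·$60.00 + $52.18 = $2,092.18.
Total interest = total paid − principal = $2,092.18 − $1,550.00 = $542.18.

$542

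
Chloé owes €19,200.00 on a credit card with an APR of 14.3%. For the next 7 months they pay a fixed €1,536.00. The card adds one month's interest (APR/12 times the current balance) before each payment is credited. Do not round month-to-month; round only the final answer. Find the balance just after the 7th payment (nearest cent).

Monthly rate r = 14.3%/12 = 1.19167% = 0.0119167.
Each month: B ← B·(1+r) − €1,536.00.
Month 1: interest €228.80; balance after payment €17,892.80.
Month 2: interest €213.22; balance after payment €16,570.02.
Month 3: interest €197.46; balance after payment €15,231.48.
Month 4: interest €181.51; balance after payment €13,876.99.
Month 5: interest €165.37; balance after payment €12,506.36.
Month 6: interest €149.03; balance after payment €11,119.39.
Month 7: interest €132.51; balance after payment €9,715.90.

€9,715.90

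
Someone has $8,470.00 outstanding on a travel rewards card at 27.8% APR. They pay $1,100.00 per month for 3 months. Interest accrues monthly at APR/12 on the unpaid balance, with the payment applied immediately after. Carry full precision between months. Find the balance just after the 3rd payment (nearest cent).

Monthly rate r = 27.8%/12 = 2.31667% = 0.0231667.
Each month: B ← B·(1+r) − $1,100.00.
Month 1: interest $196.22; balance after payment $7,566.22.
Month 2: interest $175.28; balance after payment $6,641.51.
Month 3: interest $153.86; balance after payment $5,695.37.

$5,695.37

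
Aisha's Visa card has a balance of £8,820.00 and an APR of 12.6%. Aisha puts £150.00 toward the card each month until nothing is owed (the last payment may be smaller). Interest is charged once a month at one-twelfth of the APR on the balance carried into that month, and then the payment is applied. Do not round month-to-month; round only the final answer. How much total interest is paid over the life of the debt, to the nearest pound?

£4,977

Monthly rate r = 12.6%/12 = 1.05% = 0.0105.
Payoff takes n = ⌈−ln(1 − rB₀/P)/ln(1+r)⌉ = ⌈91.981⌉ = 92 payments; the last is £147.16.
Total paid = 91·£150.00 + £147.16 = £13,797.16.
Total interest = total paid − principal = £13,797.16 − £8,820.00 = £4,977.16.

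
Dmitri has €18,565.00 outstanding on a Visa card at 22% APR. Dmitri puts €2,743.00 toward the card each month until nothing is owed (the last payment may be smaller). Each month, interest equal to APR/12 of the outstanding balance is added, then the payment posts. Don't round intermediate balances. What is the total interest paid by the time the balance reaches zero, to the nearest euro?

Monthly rate r = 22%/12 = 1.83333% = 0.0183333.
Payoff takes n = ⌈−ln(1 − rB₀/P)/ln(1+r)⌉ = ⌈7.292⌉ = 8 payments; the last is €807.24.
Total paid = 7·€2,743.00 + €807.24 = €20,008.24.
Total interest = total paid − principal = €20,008.24 − €18,565.00 = €1,443.24.

€1,443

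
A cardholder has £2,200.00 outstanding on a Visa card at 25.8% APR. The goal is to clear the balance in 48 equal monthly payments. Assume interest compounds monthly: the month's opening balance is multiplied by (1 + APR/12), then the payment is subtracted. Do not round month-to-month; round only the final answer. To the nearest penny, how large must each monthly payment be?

£73.93

Monthly rate r = 25.8%/12 = 2.15% = 0.0215.
Level-payment amortization: P = B₀·r / (1 − (1+r)^(−n)) = 2200.00·0.0215 / (1 − 1.0215^(−48)).
Denominator 1 − (1+r)^(−48) = 0.639787986.
P = 47.3 / 0.639787986 ≈ 73.93.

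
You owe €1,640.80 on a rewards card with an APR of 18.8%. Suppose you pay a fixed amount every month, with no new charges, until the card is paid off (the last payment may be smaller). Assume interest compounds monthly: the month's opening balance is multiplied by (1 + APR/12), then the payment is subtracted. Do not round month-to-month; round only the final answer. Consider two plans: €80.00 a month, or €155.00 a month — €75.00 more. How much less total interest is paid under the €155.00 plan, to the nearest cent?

Monthly rate r = 18.8%/12 = 1.56667% = 0.0156667.
At €80.00/mo: n = ⌈−ln(1 − rB₀/P)/ln(1+r)⌉ = 25 payments (last €74.79); total interest = total paid − €1,640.80 = €353.99.
At €155.00/mo: 12 payments (last €103.35); total interest €167.55.
Interest saved = €353.99 − €167.55 = €186.44.

€186.44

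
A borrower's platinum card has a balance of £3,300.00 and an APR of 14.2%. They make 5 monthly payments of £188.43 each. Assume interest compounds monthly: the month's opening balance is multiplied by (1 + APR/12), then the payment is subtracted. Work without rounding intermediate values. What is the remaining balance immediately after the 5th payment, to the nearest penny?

Monthly rate r = 14.2%/12 = 1.18333% = 0.0118333.
Each month: B ← B·(1+r) − £188.43.
Month 1: interest £39.05; balance after payment £3,150.62.
Month 2: interest £37.28; balance after payment £2,999.47.
Month 3: interest £35.49; balance after payment £2,846.54.
Month 4: interest £33.68; balance after payment £2,691.79.
Month 5: interest £31.85; balance after payment £2,535.21.

£2,535.21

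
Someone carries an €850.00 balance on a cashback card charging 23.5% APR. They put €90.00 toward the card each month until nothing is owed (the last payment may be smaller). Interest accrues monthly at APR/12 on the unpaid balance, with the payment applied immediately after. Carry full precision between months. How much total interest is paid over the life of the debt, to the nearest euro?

Monthly rate r = 23.5%/12 = 1.95833% = 0.0195833.
Payoff takes n = ⌈−ln(1 − rB₀/P)/ln(1+r)⌉ = ⌈10.545⌉ = 11 payments; the last is €49.27.
Total paid = 10·€90.00 + €49.27 = €949.27.
Total interest = total paid − principal = €949.27 − €850.00 = €99.27.

€99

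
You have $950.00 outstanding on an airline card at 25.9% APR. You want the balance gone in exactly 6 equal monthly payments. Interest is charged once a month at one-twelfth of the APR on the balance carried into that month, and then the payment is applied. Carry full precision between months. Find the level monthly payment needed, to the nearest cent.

$170.51

Monthly rate r = 25.9%/12 = 2.15833% = 0.0215833.
Level-payment amortization: P = B₀·r / (1 − (1+r)^(−n)) = 950.00·0.0215833 / (1 − 1.02158^(−6)).
Denominator 1 − (1+r)^(−6) = 0.120254192.
P = 20.5042 / 0.120254192 ≈ 170.51.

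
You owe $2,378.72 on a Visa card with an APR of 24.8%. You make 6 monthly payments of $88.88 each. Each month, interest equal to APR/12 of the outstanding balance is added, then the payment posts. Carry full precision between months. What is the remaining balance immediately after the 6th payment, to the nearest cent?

Monthly rate r = 24.8%/12 = 2.06667% = 0.0206667.
Each month: B ← B·(1+r) − $88.88.
Month 1: interest $49.16; balance after payment $2,339.00.
Month 2: interest $48.34; balance after payment $2,298.46.
Month 3: interest $47.50; balance after payment $2,257.08.
Month 4: interest $46.65; balance after payment $2,214.85.
Month 5: interest $45.77; balance after payment $2,171.74.
Month 6: interest $44.88; balance after payment $2,127.74.

$2,127.74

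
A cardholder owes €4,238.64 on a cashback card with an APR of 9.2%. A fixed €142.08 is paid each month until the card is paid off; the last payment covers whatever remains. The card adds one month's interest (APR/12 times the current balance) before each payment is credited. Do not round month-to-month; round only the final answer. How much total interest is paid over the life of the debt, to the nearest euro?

Monthly rate r = 9.2%/12 = 0.766667% = 0.00766667.
Payoff takes n = ⌈−ln(1 − rB₀/P)/ln(1+r)⌉ = ⌈34.004⌉ = 35 payments; the last is €0.53.
Total paid = 34·€142.08 + €0.53 = €4,831.25.
Total interest = total paid − principal = €4,831.25 − €4,238.64 = €592.61.

€593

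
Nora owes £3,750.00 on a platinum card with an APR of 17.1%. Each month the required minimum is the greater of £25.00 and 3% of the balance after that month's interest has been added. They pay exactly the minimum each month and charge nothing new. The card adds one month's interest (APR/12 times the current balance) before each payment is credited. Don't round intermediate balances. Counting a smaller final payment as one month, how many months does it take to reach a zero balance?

Monthly rate r = 17.1%/12 = 1.425% = 0.01425.
While 3% of the post-interest balance exceeds £25.00, each month B ← (B·(1+r))·(1 − 0.03), i.e. B shrinks by the factor (1+r)·0.97 = 0.98382.
This holds for months 1–94. Entering month 95 the balance is £809.48; 3% of the post-interest balance is now below £25.00, so the flat £25.00 minimum applies from here.
From month 95 a fixed £25.00 at rate r clears £809.48 in 44 more payments. Total: 94 + 44 = 138 months.

138 months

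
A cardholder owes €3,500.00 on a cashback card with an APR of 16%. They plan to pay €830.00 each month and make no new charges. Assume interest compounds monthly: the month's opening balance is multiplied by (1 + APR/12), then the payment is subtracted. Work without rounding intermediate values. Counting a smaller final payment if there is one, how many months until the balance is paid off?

Monthly rate r = 16%/12 = 1.33333% = 0.0133333.
Recurrence: B ← B·(1+r) − €830.00.
Month 1: interest €46.67; balance after payment €2,716.67.
Month 2: interest €36.22; balance after payment €1,922.89.
Month 3: interest €25.64; balance after payment €1,118.53.
Month 4: interest €14.91; balance after payment €303.44.
Month 5: interest €4.05; balance after payment €0.00.

5 payments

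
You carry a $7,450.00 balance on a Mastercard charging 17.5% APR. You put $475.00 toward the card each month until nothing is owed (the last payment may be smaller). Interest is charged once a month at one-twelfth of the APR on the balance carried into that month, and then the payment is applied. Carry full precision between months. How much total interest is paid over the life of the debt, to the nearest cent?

$1,071.00

Monthly rate r = 17.5%/12 = 1.45833% = 0.0145833.
Payoff takes n = ⌈−ln(1 − rB₀/P)/ln(1+r)⌉ = ⌈17.939⌉ = 18 payments; the last is $446.00.
Total paid = 17·$475.00 + $446.00 = $8,521.00.
Total interest = total paid − principal = $8,521.00 − $7,450.00 = $1,071.00.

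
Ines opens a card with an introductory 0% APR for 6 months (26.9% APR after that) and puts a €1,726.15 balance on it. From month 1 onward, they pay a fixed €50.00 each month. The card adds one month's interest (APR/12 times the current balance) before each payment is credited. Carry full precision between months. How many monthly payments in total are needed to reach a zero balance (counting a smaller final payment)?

Promo months 1–6 at r₀ = 0%/12 = 0; months 7+ at r₁ = 26.9%/12 = 0.0224167.
After month 6 (no interest yet): B = €1,726.15 − 6·€50.00 = €1,426.15.
Then at r₁ with €50.00/mo: n₂ = −ln(1 − r₁·B/P)/ln(1+r₁) ≈ 46.01 → 47 more payments.

53 months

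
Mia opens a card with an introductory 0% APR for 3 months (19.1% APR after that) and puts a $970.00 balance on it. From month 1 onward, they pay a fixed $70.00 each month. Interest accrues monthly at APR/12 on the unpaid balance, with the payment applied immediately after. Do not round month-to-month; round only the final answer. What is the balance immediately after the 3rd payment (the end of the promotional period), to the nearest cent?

Promo months 1–3 at r₀ = 0%/12 = 0; months 4+ at r₁ = 19.1%/12 = 0.0159167.
After month 3 (no interest yet): B = $970.00 − 3·$70.00 = $760.00.

$760.00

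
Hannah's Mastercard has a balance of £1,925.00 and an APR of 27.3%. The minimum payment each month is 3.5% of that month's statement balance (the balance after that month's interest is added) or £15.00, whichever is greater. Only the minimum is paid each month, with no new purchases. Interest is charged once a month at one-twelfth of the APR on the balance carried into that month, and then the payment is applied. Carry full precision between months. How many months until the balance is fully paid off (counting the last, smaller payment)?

161 months

Monthly rate r = 27.3%/12 = 2.275% = 0.02275.
While 3.5% of the post-interest balance exceeds £15.00, each month B ← (B·(1+r))·(1 − 0.035), i.e. B shrinks by the factor (1+r)·0.965 = 0.98695.
This holds for months 1–117. Entering month 118 the balance is £414.15; 3.5% of the post-interest balance is now below £15.00, so the flat £15.00 minimum applies from here.
From month 118 a fixed £15.00 at rate r clears £414.15 in 44 more payments. Total: 117 + 44 = 161 months.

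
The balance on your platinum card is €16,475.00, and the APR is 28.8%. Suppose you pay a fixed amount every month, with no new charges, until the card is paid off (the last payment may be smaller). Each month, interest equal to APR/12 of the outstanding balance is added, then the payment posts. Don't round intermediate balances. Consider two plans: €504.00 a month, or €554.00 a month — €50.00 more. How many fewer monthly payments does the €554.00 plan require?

12 fewer payments

Monthly rate r = 28.8%/12 = 2.4% = 0.024.
At €504.00/mo: n = ⌈−ln(1 − rB₀/P)/ln(1+r)⌉ = 65 payments (last €363.48); total interest = total paid − €16,475.00 = €16,144.48.
At €554.00/mo: 53 payments (last €410.52); total interest €12,743.52.
Payments saved = 65 − 53 = 12.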